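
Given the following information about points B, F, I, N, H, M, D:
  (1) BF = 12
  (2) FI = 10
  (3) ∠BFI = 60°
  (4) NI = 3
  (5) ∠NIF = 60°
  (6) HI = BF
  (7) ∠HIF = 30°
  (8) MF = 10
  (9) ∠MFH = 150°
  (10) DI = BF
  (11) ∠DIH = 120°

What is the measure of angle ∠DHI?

From the given relations: HI = BF = 12; DI = BF = 12.
Step 1: By the law of cosines on triangle HID: HD² = 12² + 12² − 2·12·12·cos(120°) = 432, so HD = 12·√3.
Step 2: By the inverse law of cosines on triangle DHI: cos(∠DHI) = ((12·√3)² + 12² − 12²) / (2·12·√3·12) = 432/498.83 = 0.866, so ∠DHI = 30°.

Therefore, the measure of angle ∠DHI = 30°.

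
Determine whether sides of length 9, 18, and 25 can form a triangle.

For three segments to close into a triangle, no single side can be as long as the other two combined.
The longest side is 25, and 9 + 18 = 27 > 25.
A triangle can be formed.

Yes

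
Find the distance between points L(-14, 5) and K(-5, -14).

d = sqrt((-5 - -14)^2 + (-14 - 5)^2)
d = sqrt(9^2 + -19^2)
d = sqrt(81 + 361)
d = sqrt(442)

sqrt(442)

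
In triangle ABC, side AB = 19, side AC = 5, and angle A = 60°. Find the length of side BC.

By the law of cosines: BC^2 = AB^2 + AC^2 - 2*AB*AC*cos(A)
BC^2 = 19^2 + 5^2 - 2*19*5*cos(60°)
BC^2 = 361 + 25 - 190*(1/2)
BC^2 = 291
BC = sqrt(291)

sqrt(291)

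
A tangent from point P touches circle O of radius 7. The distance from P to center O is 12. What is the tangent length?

Let T be the point of tangency. Then OT ⊥ PT (radius ⊥ tangent).
In right triangle OTP: OP² = OT² + PT²
12² = 7² + PT²
PT² = 95, PT = sqrt(95)

sqrt(95)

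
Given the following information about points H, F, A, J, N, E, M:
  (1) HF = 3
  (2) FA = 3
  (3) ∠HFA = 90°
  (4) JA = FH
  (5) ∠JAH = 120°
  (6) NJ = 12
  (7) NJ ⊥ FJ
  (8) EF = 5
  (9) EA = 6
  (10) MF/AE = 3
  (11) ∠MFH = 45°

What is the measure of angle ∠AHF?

Step 1: By the law of cosines on triangle HFA: HA² = 3² + 3² − 2·3·3·cos(90°) = 18, so HA = 3·√2.
Step 2: By the inverse law of cosines on triangle AHF: cos(∠AHF) = ((3·√2)² + 3² − 3²) / (2·3·√2·3) = 18/25.46 = 0.7071, so ∠AHF = 45°.

Therefore, the measure of angle ∠AHF = 45°.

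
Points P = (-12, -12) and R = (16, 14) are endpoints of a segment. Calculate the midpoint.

M = ((x₁ + x₂)/2, (y₁ + y₂)/2)
= ((-12 + 16)/2, (-12 + 14)/2)
= (4/2, 2/2) = (2, 1)

(2, 1)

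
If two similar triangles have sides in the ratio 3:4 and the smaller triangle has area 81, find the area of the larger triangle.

For similar figures, the area ratio equals the square of the side ratio.
Side ratio (the smaller triangle to the larger triangle) = 3:4, so area ratio = 3^2:4^2 = 9:16.
If the area of the smaller triangle is 81, then the area of the larger triangle = 81 * (16/9) = 144.

144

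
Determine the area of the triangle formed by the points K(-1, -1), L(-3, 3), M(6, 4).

Shoelace: Area = (1/2)|-1(3-4) + -3(4--1) + 6(-1-3)| = (1/2)(38) = 19

19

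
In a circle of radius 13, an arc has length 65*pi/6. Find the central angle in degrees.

The full circumference is 2πr = 26*pi.
The arc is 65*pi/6 / 26*pi = 5/12 of the full circle.
So the central angle = 5/12 × 360° = 150°.

150°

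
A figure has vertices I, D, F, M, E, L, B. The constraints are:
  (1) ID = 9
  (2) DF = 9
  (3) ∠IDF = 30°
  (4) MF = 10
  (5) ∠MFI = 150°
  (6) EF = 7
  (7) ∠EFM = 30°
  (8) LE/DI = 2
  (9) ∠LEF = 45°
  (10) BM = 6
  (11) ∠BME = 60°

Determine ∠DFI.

Step 1: By the law of cosines on triangle FDI: FI² = 9² + 9² − 2·9·9·cos(30°) = 21.7, so FI ≈ 4.66.
Step 2: By the inverse law of cosines on triangle DFI: cos(∠DFI) = (9² + 4.66² − 9²) / (2·9·4.66) = 21.7/83.86 = 0.2588, so ∠DFI = 75°.

Therefore, the measure of angle ∠DFI = 75°.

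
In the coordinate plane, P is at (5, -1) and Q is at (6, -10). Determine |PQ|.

The horizontal distance is |6 - 5| = 1 and the vertical distance is |-10 - -1| = 9.
By the Pythagorean theorem, d = sqrt(1^2 + 9^2) = sqrt(82).

sqrt(82)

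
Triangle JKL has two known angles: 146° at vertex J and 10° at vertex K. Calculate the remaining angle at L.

By the triangle angle sum property, the three interior angles of any triangle add up to 180°.
We know angle J = 146° and angle K = 10°, so their sum is 156°.
Therefore angle L = 180° - 156° = 24°.

24 degrees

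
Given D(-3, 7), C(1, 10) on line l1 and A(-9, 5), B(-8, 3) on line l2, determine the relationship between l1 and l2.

Slope of line 1: m1 = (10 - 7)/(1 - -3) = 3/4 = 3/4
Slope of line 2: m2 = (3 - 5)/(-8 - -9) = -2/1 = -2
For parallel lines we need equal slopes: 3/4 != -2.
For perpendicular lines we need m1*m2 = -1: (3/4)(-2) = -3/2 != -1.
Since neither condition holds, the lines are neither parallel nor perpendicular.

Neither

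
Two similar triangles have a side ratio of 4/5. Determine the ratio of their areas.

Area ratio = (side ratio)^2 = (4/5)^2 = 16:25.

16:25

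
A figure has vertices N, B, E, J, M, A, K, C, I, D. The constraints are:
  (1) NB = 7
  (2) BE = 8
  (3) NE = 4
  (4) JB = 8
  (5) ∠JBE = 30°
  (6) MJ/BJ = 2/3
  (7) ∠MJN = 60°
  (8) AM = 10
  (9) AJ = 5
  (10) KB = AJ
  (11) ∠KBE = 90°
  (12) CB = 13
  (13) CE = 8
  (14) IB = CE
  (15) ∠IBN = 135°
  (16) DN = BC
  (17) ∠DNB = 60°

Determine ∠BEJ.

Step 1: By the law of cosines on triangle EBJ: EJ² = 8² + 8² − 2·8·8·cos(30°) = 17.15, so EJ ≈ 4.14.
Step 2: By the inverse law of cosines on triangle BEJ: cos(∠BEJ) = (8² + 4.14² − 8²) / (2·8·4.14) = 17.15/66.26 = 0.2588, so ∠BEJ = 75°.

Therefore, the measure of angle ∠BEJ = 75°.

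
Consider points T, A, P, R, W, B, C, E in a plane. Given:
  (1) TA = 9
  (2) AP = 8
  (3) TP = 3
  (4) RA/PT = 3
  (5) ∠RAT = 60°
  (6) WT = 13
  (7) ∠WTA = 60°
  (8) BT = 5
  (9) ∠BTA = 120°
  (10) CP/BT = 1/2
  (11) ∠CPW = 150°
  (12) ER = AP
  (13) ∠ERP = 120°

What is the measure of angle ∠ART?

From the given relations: RA = 3·PT = 3·3 = 9.
Step 1: By the law of cosines on triangle RAT: RT² = 9² + 9² − 2·9·9·cos(60°) = 81, so RT = 9.
Step 2: By the inverse law of cosines on triangle ART: cos(∠ART) = (9² + 9² − 9²) / (2·9·9) = 81/162 = 0.5, so ∠ART = 60°.

Therefore, the measure of angle ∠ART = 60°.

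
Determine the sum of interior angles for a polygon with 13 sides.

The sum of interior angles of an n-sided polygon is (n - 2) * 180.
For n = 13: (13 - 2) * 180 = 11 * 180 = 1980 degrees.

1980 degrees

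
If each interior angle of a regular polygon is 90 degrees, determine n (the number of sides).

Each interior angle of a regular n-gon is (n - 2) * 180 / n.
Setting this equal to 90:
(n - 2) * 180 / n = 90
Each exterior angle = 180 - 90 = 90 degrees.
Since exterior angles sum to 360: n = 360 / 90 = 4.

4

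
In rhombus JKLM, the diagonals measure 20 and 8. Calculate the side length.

The diagonals of a rhombus bisect each other at right angles.
Half-diagonals: 20/2 = 10 and 8/2 = 4
side = sqrt(10^2 + 4^2)
side = sqrt(100 + 16)
side = sqrt(116) = 2*sqrt(29)

2*sqrt(29)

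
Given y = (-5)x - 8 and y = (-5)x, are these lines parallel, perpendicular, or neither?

Slope of line 1: m1 = -5
Slope of line 2: m2 = -5
m1 = m2, so the lines are parallel.

Parallel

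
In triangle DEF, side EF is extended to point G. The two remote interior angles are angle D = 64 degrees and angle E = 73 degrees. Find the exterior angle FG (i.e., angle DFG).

The interior angle at F is 180 - 64 - 73 = 43 degrees.
The exterior angle and interior angle at F are supplementary:
Exterior angle = 180 - 43 = 137 degrees.

137 degrees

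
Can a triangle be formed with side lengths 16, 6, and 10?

No.
The triangle inequality is violated: 6 + 10 = 16 ≤ 16.
These lengths cannot form a triangle.

No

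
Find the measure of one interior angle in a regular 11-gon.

Each interior angle of a regular n-gon is (n - 2) * 180 / n.
For n = 11: (11 - 2) * 180 / 11 = 1620/11 = 1620/11 degrees.

1620/11 degrees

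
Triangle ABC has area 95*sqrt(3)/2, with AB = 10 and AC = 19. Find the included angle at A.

sin(C) = 2 * 95*sqrt(3)/2 / (10 * 19) = sqrt(3)/2, so C = arcsin(sqrt(3)/2) = 60°.
Since sin(180° - C) = sin(C), the obtuse angle 120° gives the same area, so C = 60° or C = 120°.

60° or 120°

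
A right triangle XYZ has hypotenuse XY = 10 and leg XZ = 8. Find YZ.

Rearranging the Pythagorean theorem to solve for the unknown leg:
leg^2 = hypotenuse^2 - known_leg^2 = 100 - 64 = 36
leg = sqrt(36) = 6.

6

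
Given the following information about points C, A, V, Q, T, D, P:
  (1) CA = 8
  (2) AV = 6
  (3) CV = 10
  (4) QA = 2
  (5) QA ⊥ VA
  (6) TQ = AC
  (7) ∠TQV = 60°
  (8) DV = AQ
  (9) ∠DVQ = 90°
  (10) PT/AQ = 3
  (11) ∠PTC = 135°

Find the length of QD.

From the given relations: DV = AQ = 2.
Step 1: By the law of cosines on triangle VAQ: VQ² = 6² + 2² − 2·6·2·cos(90°) = 40, so VQ = 2·√10.
Step 2: By the law of cosines on triangle QVD: QD² = (2·√10)² + 2² − 2·2·√10·2·cos(90°) = 44, so QD = 2·√11.

Therefore, the length of QD = 2·√11.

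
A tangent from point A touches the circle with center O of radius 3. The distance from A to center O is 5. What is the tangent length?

tangent = √(d² - r²) = √(5² - 3²) = √(25 - 9) = √16 = 4

4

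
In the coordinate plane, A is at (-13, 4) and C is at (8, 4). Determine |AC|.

d = sqrt((21)^2 + (0)^2) = sqrt(441) = 21

21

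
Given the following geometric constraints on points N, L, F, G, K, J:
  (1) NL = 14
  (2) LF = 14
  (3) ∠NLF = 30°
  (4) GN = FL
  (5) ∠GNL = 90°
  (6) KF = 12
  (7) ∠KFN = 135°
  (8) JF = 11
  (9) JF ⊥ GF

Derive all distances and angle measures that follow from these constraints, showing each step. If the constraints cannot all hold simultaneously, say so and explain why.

The constraints are consistent.

From the given relations:
  GN = FL = 14

Step 1: From NL = 14, LF = 14, and ∠NLF = 30°, by the law of cosines:
  NF² = NL² + LF² - 2·NL·LF·cos(30°) = 196 + 196 - 339.5 = 52.52
  NF ≈ 7.25

Step 2: From LN = 14, NG = 14, and ∠LNG = 90°, by the law of cosines:
  LG² = LN² + NG² - 2·LN·NG·cos(90°) = 196 + 196 - 0 = 392
  LG = 14·√2

Step 3: From NF = 7.25, FK = 12, and ∠NFK = 135°, by the law of cosines:
  NK² = NF² + FK² - 2·NF·FK·cos(135°) = 52.52 + 144 + 123 = 319.5
  NK ≈ 17.87

Step 4: From NF = 7.25, NL = 14, FL = 14, by the inverse law of cosines:
  cos(∠FNL) = (NF² + NL² - FL²) / (2·NF·NL)
  ∠FNL = 75°

Step 5: From LG = 14·√2, LN = 14, GN = 14, by the inverse law of cosines:
  cos(∠GLN) = (LG² + LN² - GN²) / (2·LG·LN)
  ∠GLN = 45°

Step 6: From FL = 14, FN = 7.25, LN = 14, by the inverse law of cosines:
  cos(∠LFN) = (FL² + FN² - LN²) / (2·FL·FN)
  ∠LFN = 75°

Step 7: From GL = 14·√2, GN = 14, LN = 14, by the inverse law of cosines:
  cos(∠LGN) = (GL² + GN² - LN²) / (2·GL·GN)
  ∠LGN = 45°

Step 8: From NF = 7.25, NK = 17.87, FK = 12, by the inverse law of cosines:
  cos(∠FNK) = (NF² + NK² - FK²) / (2·NF·NK)
  ∠FNK = 28.34°

Step 9: From KF = 12, KN = 17.87, FN = 7.25, by the inverse law of cosines:
  cos(∠FKN) = (KF² + KN² - FN²) / (2·KF·KN)
  ∠FKN = 16.66°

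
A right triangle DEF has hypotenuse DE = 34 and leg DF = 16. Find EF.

EF = sqrt(34^2 - 16^2) = sqrt(900) = 30

30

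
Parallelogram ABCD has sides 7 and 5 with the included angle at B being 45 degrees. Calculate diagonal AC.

The diagonal of a parallelogram can be found by treating two adjacent sides and the diagonal as a triangle.
Applying the law of cosines with sides 7, 5 and included angle 45°:
d^2 = 49 + 25 - 70*cos(45°) = 74 - 35*sqrt(2)
d = sqrt(74 - 35*sqrt(2))

sqrt(74 - 35*sqrt(2))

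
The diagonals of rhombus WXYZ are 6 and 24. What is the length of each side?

In a rhombus, the diagonals bisect each other perpendicularly, creating four congruent right triangles.
Each triangle has legs 3 (half of 6) and 12 (half of 24).
The hypotenuse of each right triangle is a side of the rhombus:
side = sqrt(3^2 + 12^2) = sqrt(153) = 3*sqrt(17)

3*sqrt(17)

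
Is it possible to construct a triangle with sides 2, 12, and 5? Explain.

Check the triangle inequality: 2 + 5 = 7 ≤ 12.
Since the sum of two sides does not exceed the third, no triangle can be formed.

No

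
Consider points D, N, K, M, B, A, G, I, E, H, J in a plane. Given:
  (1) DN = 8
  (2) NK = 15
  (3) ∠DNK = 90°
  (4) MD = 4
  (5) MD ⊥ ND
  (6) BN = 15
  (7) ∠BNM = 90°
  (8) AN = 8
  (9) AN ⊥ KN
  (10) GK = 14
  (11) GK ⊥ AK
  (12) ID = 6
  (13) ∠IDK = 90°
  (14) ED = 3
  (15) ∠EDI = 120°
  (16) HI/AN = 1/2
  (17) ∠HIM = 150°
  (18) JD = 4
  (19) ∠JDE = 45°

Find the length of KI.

Step 1: By the law of cosines on triangle DNK: DK² = 8² + 15² − 2·8·15·cos(90°) = 289, so DK = 17.
Step 2: By the law of cosines on triangle KDI: KI² = 17² + 6² − 2·17·6·cos(90°) = 325, so KI = 5·√13.

Therefore, the length of KI = 5·√13.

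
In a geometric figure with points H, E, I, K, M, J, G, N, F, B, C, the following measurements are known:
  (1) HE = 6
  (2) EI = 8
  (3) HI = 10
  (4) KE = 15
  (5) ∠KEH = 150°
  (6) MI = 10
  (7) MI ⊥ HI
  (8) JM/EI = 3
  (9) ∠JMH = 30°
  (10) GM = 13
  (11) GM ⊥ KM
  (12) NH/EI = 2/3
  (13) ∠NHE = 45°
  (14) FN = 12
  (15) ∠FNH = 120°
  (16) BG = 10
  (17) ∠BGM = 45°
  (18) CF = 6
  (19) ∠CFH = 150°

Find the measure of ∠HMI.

Step 1: By the law of cosines on triangle MIH: MH² = 10² + 10² − 2·10·10·cos(90°) = 200, so MH = 10·√2.
Step 2: By the inverse law of cosines on triangle HMI: cos(∠HMI) = ((10·√2)² + 10² − 10²) / (2·10·√2·10) = 200/282.84 = 0.7071, so ∠HMI = 45°.

Therefore, the measure of angle ∠HMI = 45°.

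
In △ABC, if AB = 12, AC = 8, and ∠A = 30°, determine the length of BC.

Law of cosines: BC^2 = 12^2 + 8^2 - 2(12)(8)cos(30°) = 208 - 96*sqrt(3), so BC = 4*sqrt(13 - 6*sqrt(3)).

4*sqrt(13 - 6*sqrt(3))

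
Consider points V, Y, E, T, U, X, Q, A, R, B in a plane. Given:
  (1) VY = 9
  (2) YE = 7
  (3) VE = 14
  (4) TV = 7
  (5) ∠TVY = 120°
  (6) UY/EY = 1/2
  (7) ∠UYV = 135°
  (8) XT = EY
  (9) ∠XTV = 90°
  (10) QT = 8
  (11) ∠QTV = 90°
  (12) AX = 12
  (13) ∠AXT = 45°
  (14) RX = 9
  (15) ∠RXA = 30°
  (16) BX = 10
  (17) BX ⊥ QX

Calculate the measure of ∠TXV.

From the given relations: XT = EY = 7.
Step 1: By the law of cosines on triangle XTV: XV² = 7² + 7² − 2·7·7·cos(90°) = 98, so XV = 7·√2.
Step 2: By the inverse law of cosines on triangle TXV: cos(∠TXV) = (7² + (7·√2)² − 7²) / (2·7·7·√2) = 98/138.59 = 0.7071, so ∠TXV = 45°.

Therefore, the measure of angle ∠TXV = 45°.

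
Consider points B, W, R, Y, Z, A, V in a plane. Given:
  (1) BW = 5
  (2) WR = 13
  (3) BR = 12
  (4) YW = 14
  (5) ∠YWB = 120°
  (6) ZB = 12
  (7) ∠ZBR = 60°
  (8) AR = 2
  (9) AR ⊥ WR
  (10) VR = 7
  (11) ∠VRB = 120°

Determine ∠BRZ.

Step 1: By the law of cosines on triangle RBZ: RZ² = 12² + 12² − 2·12·12·cos(60°) = 144, so RZ = 12.
Step 2: By the inverse law of cosines on triangle BRZ: cos(∠BRZ) = (12² + 12² − 12²) / (2·12·12) = 144/288 = 0.5, so ∠BRZ = 60°.

Therefore, the measure of angle ∠BRZ = 60°.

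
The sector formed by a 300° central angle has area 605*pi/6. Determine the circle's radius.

Sector area A = πr² × θ/360, so r² = 360A / (πθ).
r² = 360 × 605*pi/6 / (π × 300)
r² = 121
r = 11

11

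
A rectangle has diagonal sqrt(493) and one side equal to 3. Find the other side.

Using the Pythagorean theorem: d^2 = a^2 + b^2
b^2 = d^2 - a^2
b^2 = 493 - 9
b^2 = 484
b = sqrt(484) = 22

22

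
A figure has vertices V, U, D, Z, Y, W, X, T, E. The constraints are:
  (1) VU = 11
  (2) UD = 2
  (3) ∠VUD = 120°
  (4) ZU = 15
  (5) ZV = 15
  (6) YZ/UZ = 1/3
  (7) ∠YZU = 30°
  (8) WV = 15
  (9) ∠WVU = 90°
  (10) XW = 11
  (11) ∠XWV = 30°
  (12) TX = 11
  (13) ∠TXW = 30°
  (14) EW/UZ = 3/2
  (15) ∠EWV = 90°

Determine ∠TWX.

Step 1: By the law of cosines on triangle WXT: WT² = 11² + 11² − 2·11·11·cos(30°) = 32.42, so WT ≈ 5.69.
Step 2: By the inverse law of cosines on triangle TWX: cos(∠TWX) = (5.69² + 11² − 11²) / (2·5.69·11) = 32.42/125.27 = 0.2588, so ∠TWX = 75°.

Therefore, the measure of angle ∠TWX = 75°.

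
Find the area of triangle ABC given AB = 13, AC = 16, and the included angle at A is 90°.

When two sides and the included angle are known, the area formula is (1/2)ab sin(C).
The height from one side to the opposite vertex is 16 sin(90°) = 16.
Area = (1/2) * 13 * 16 = 104.

104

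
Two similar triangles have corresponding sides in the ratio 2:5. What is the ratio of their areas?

Area ratio = (side ratio)^2 = (2/5)^2 = 4:25.

4:25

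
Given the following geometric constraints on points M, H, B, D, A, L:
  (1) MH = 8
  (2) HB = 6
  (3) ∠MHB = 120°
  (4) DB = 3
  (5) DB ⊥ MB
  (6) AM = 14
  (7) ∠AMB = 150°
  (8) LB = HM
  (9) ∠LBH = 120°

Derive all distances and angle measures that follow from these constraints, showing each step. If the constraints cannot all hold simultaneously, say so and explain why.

The constraints are consistent.

From the given relations:
  LB = HM = 8

Step 1: From MH = 8, HB = 6, and ∠MHB = 120°, by the law of cosines:
  MB² = MH² + HB² - 2·MH·HB·cos(120°) = 64 + 36 + 48 = 148
  MB = 2·√37

Step 2: From HB = 6, BL = 8, and ∠HBL = 120°, by the law of cosines:
  HL² = HB² + BL² - 2·HB·BL·cos(120°) = 36 + 64 + 48 = 148
  HL = 2·√37

Step 3: From MB = 2·√37, BD = 3, and ∠MBD = 90°, by the law of cosines:
  MD² = MB² + BD² - 2·MB·BD·cos(90°) = 148 + 9 - 0 = 157
  MD = √157

Step 4: From BM = 2·√37, MA = 14, and ∠BMA = 150°, by the law of cosines:
  BA² = BM² + MA² - 2·BM·MA·cos(150°) = 148 + 196 + 295 = 639
  BA ≈ 25.28

Step 5: From MB = 2·√37, MH = 8, BH = 6, by the inverse law of cosines:
  cos(∠BMH) = (MB² + MH² - BH²) / (2·MB·MH)
  ∠BMH = 25.28°

Step 6: From HB = 6, HL = 2·√37, BL = 8, by the inverse law of cosines:
  cos(∠BHL) = (HB² + HL² - BL²) / (2·HB·HL)
  ∠BHL = 34.72°

Step 7: From BH = 6, BM = 2·√37, HM = 8, by the inverse law of cosines:
  cos(∠HBM) = (BH² + BM² - HM²) / (2·BH·BM)
  ∠HBM = 34.72°

Step 8: From LB = 8, LH = 2·√37, BH = 6, by the inverse law of cosines:
  cos(∠BLH) = (LB² + LH² - BH²) / (2·LB·LH)
  ∠BLH = 25.28°

Step 9: From MB = 2·√37, MD = √157, BD = 3, by the inverse law of cosines:
  cos(∠BMD) = (MB² + MD² - BD²) / (2·MB·MD)
  ∠BMD = 13.85°

Step 10: From BA = 25.28, BM = 2·√37, AM = 14, by the inverse law of cosines:
  cos(∠ABM) = (BA² + BM² - AM²) / (2·BA·BM)
  ∠ABM = 16.08°

Step 11: From DB = 3, DM = √157, BM = 2·√37, by the inverse law of cosines:
  cos(∠BDM) = (DB² + DM² - BM²) / (2·DB·DM)
  ∠BDM = 76.15°

Step 12: From AB = 25.28, AM = 14, BM = 2·√37, by the inverse law of cosines:
  cos(∠BAM) = (AB² + AM² - BM²) / (2·AB·AM)
  ∠BAM = 13.92°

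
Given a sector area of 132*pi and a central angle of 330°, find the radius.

The sector covers 330°/360° = 11/12 of the full circle.
Full circle area = 132*pi / 11/12 = 144*pi.
Since full area = πr², we get r² = 144*pi/π = 144, so r = 12.

12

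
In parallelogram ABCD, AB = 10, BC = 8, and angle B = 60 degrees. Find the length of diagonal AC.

Law of cosines: d^2 = 10^2 + 8^2 - 2(10)(8)cos(60°) = 84, so d = 2*sqrt(21).

2*sqrt(21)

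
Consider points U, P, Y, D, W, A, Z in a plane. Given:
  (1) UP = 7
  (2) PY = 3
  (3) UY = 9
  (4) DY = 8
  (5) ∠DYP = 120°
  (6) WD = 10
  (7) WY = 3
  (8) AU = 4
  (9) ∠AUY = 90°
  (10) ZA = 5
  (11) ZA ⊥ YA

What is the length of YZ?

Step 1: By the law of cosines on triangle AUY: AY² = 4² + 9² − 2·4·9·cos(90°) = 97, so AY = √97.
Step 2: By the law of cosines on triangle YAZ: YZ² = √97² + 5² − 2·√97·5·cos(90°) = 122, so YZ = √122.

Therefore, the length of YZ = √122.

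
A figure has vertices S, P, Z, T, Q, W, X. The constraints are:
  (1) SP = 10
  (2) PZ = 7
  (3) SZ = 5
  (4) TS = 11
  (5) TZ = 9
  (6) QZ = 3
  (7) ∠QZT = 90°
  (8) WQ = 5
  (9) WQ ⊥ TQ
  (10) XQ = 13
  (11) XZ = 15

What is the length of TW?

Step 1: By the law of cosines on triangle QZT: QT² = 3² + 9² − 2·3·9·cos(90°) = 90, so QT = 3·√10.
Step 2: By the law of cosines on triangle TQW: TW² = (3·√10)² + 5² − 2·3·√10·5·cos(90°) = 115, so TW = √115.

Therefore, the length of TW = √115.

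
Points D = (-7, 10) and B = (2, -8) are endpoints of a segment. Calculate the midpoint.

M = ((x₁ + x₂)/2, (y₁ + y₂)/2)
= ((-7 + 2)/2, (10 + -8)/2)
= (-5/2, 2/2) = (-5/2, 1)

(-5/2, 1)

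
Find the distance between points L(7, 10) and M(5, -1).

d = sqrt((-2)^2 + (-11)^2) = sqrt(125) = 5*sqrt(5)

5*sqrt(5)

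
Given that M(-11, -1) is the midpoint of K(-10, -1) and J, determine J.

Using the midpoint formula: M = ((x1 + x2)/2, (y1 + y2)/2)
We know M = (-11, -1) and K = (-10, -1)
For x: -11 = (-10 + x2)/2, so x2 = 2*-11 - -10 = -12
For y: -1 = (-1 + y2)/2, so y2 = 2*-1 - -1 = -1
J = (-12, -1)

(-12, -1)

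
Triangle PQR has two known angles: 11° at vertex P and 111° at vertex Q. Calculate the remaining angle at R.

angle R = 180 - 11 - 111 = 58 degrees.

58 degrees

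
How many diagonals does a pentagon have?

Total line segments between 5 vertices = C(5,2) = 10.
Subtract the 5 sides: 10 - 5 = 5 diagonals.

5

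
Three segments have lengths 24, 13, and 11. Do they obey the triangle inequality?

No.
The triangle inequality is violated: 13 + 11 = 24 ≤ 24.
These lengths cannot form a triangle.

No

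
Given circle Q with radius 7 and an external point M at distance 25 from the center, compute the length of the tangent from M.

tangent = √(d² - r²) = √(25² - 7²) = √(625 - 49) = √576 = 24

24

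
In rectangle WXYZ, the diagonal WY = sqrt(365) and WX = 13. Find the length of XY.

Using the Pythagorean theorem: d^2 = a^2 + b^2
b^2 = d^2 - a^2
b^2 = 365 - 169
b^2 = 196
b = sqrt(196) = 14

14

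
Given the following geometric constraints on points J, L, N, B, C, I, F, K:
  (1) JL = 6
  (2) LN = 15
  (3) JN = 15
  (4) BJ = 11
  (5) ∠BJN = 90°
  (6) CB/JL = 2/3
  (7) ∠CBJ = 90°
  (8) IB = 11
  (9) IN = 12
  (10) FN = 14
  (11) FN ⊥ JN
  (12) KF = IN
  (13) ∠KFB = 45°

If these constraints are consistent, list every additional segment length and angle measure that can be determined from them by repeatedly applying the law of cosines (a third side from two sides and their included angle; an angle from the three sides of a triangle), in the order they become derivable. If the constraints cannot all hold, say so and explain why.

The constraints are consistent. Derivable facts, in order:
After 1 step:
- JC = √137
- JF ≈ 20.52
- NB ≈ 18.6
- ∠JLN = 78.46°
- ∠JNL = 23.07°
- ∠LJN = 78.46°
After 2 steps:
- ∠BCJ = 70.02°
- ∠BIN = 107.87°
- ∠BJC = 19.98°
- ∠BNI = 34.25°
- ∠BNJ = 36.25°
- ∠FJN = 43.03°
- ∠IBN = 37.88°
- ∠JBN = 53.75°
- ∠JFN = 46.97°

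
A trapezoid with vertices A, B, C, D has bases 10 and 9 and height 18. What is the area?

A trapezoid's area equals the midsegment times the height.
The midsegment is (10 + 9) / 2 = 19/2.
Area = 19/2 * 18 = 171.

171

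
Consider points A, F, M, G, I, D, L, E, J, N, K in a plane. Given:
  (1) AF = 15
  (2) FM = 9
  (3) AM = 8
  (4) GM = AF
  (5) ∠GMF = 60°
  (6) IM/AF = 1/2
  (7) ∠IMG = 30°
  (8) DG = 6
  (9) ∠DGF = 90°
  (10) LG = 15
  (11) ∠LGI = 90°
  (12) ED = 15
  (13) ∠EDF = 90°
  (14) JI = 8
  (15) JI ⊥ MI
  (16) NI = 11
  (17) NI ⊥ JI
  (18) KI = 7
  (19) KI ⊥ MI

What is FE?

From the given relations: GM = AF = 15.
Step 1: By the law of cosines on triangle FMG: FG² = 9² + 15² − 2·9·15·cos(60°) = 171, so FG = 3·√19.
Step 2: By the law of cosines on triangle FGD: FD² = (3·√19)² + 6² − 2·3·√19·6·cos(90°) = 207, so FD = 3·√23.
Step 3: By the law of cosines on triangle FDE: FE² = (3·√23)² + 15² − 2·3·√23·15·cos(90°) = 432, so FE = 12·√3.

Therefore, the length of FE = 12·√3.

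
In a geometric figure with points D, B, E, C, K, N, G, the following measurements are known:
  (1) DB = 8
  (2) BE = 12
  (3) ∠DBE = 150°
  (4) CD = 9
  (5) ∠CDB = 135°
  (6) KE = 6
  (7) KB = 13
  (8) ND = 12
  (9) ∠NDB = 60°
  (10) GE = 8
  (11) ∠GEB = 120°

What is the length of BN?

Step 1: By the law of cosines on triangle BDN: BN² = 8² + 12² − 2·8·12·cos(60°) = 112, so BN = 4·√7.

Therefore, the length of BN = 4·√7.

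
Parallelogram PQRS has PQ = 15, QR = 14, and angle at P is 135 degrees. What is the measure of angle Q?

In a parallelogram, consecutive angles are supplementary (sum to 180°).
angle Q = 180 - angle P
angle Q = 180 - 135
angle Q = 45 degrees

45 degrees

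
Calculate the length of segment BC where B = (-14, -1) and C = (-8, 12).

The horizontal distance is |-8 - -14| = 6 and the vertical distance is |12 - -1| = 13.
By the Pythagorean theorem, d = sqrt(6^2 + 13^2) = sqrt(205).

sqrt(205)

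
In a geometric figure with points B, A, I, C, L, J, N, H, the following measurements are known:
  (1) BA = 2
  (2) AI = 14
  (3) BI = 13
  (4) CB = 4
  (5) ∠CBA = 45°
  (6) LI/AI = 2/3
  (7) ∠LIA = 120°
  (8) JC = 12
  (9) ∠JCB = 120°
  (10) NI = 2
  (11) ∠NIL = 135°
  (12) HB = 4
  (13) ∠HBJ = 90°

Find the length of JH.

Step 1: By the law of cosines on triangle BCJ: BJ² = 4² + 12² − 2·4·12·cos(120°) = 208, so BJ = 4·√13.
Step 2: By the law of cosines on triangle JBH: JH² = (4·√13)² + 4² − 2·4·√13·4·cos(90°) = 224, so JH = 4·√14.

Therefore, the length of JH = 4·√14.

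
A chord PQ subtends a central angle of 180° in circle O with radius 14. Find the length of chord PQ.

Chord = 2(14) sin(90°) = 28

28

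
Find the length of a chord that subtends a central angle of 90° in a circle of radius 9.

Chord length = 2r sin(θ/2)
= 2 × 9 × sin(90°/2)
= 2 × 9 × sin(45°)
= 9*sqrt(2)

9*sqrt(2)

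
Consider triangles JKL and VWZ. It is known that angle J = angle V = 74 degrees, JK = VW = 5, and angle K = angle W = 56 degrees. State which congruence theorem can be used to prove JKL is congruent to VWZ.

The given information provides:
angle J = angle V = 74 degrees, JK = VW = 5, and angle K = angle W = 56 degrees
This matches the ASA congruence theorem.
Two pairs of corresponding angles and the included side are equal (Angle-Side-Angle).

ASA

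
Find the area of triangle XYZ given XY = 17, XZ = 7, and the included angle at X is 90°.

Area = (1/2)(17)(7) sin(90°) = (1/2)(17)(7)(1) = 119/2

119/2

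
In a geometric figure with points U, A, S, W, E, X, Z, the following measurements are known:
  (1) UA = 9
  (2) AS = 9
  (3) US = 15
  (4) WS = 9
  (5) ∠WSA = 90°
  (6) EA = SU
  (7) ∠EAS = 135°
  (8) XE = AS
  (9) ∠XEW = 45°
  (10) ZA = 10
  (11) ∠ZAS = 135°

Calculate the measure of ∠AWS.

Step 1: By the law of cosines on triangle WSA: WA² = 9² + 9² − 2·9·9·cos(90°) = 162, so WA = 9·√2.
Step 2: By the inverse law of cosines on triangle AWS: cos(∠AWS) = ((9·√2)² + 9² − 9²) / (2·9·√2·9) = 162/229.1 = 0.7071, so ∠AWS = 45°.

Therefore, the measure of angle ∠AWS = 45°.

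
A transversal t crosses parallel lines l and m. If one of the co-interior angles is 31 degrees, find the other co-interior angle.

Co-interior angles sum to 180: 180 - 31 = 149 degrees.

149 degrees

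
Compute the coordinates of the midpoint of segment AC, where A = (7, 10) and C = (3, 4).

The midpoint is the average of the coordinates:
x: (7 + 3)/2 = 5
y: (10 + 4)/2 = 7
Midpoint = (5, 7)

(5, 7)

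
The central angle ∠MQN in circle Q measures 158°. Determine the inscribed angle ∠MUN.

An inscribed angle intercepts an arc from a point on the circle, while the central angle intercepts the same arc from the center.
The inscribed angle is always half the central angle: 158° / 2 = 79°.

79°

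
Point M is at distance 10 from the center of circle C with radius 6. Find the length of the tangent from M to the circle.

tangent = √(d² - r²) = √(10² - 6²) = √(100 - 36) = √64 = 8

8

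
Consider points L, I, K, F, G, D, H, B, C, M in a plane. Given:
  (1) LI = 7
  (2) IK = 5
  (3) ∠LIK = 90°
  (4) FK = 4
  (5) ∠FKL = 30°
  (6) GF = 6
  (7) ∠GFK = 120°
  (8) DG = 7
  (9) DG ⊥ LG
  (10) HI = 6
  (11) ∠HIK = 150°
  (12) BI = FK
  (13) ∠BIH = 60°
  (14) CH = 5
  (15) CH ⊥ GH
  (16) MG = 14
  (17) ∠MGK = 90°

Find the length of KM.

Step 1: By the law of cosines on triangle GFK: GK² = 6² + 4² − 2·6·4·cos(120°) = 76, so GK = 2·√19.
Step 2: By the law of cosines on triangle KGM: KM² = (2·√19)² + 14² − 2·2·√19·14·cos(90°) = 272, so KM = 4·√17.

Therefore, the length of KM = 4·√17.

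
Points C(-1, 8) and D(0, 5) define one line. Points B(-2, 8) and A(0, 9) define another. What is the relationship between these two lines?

Slope of line 1: m1 = (5 - 8)/(0 - -1) = -3/1 = -3
Slope of line 2: m2 = (9 - 8)/(0 - -2) = 1/2 = 1/2
m1 != m2 and m1*m2 = -3/2 != -1. Neither.

Neither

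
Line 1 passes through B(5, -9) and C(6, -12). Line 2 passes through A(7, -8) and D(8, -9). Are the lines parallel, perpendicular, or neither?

Slope of line 1: m1 = (-12 - -9)/(6 - 5) = -3/1 = -3
Slope of line 2: m2 = (-9 - -8)/(8 - 7) = -1/1 = -1
m1 != m2 and m1*m2 = 3 != -1. Neither.

Neither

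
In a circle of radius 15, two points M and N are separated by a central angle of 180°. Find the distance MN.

Chord length = 2r sin(θ/2)
= 2 × 15 × sin(180°/2)
= 2 × 15 × sin(90°)
= 30

30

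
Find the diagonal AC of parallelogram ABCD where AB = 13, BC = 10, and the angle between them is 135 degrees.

The diagonal of a parallelogram can be found by treating two adjacent sides and the diagonal as a triangle.
Applying the law of cosines with sides 13, 10 and included angle 135°:
d^2 = 169 + 100 - 260*cos(135°) = 130*sqrt(2) + 269
d = sqrt(130*sqrt(2) + 269)

sqrt(130*sqrt(2) + 269)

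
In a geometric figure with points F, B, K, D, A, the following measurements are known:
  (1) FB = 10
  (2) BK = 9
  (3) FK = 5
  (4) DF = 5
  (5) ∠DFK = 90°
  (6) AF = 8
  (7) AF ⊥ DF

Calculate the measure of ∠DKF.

Step 1: By the law of cosines on triangle KFD: KD² = 5² + 5² − 2·5·5·cos(90°) = 50, so KD = 5·√2.
Step 2: By the inverse law of cosines on triangle DKF: cos(∠DKF) = ((5·√2)² + 5² − 5²) / (2·5·√2·5) = 50/70.71 = 0.7071, so ∠DKF = 45°.

Therefore, the measure of angle ∠DKF = 45°.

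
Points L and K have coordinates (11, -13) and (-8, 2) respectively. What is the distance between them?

d = sqrt((-19)^2 + (15)^2) = sqrt(586)

sqrt(586)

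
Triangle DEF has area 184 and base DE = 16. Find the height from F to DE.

Rearranging the area formula Area = (1/2) * base * height:
height = 2 * Area / base = 2 * 184 / 16 = 23.

23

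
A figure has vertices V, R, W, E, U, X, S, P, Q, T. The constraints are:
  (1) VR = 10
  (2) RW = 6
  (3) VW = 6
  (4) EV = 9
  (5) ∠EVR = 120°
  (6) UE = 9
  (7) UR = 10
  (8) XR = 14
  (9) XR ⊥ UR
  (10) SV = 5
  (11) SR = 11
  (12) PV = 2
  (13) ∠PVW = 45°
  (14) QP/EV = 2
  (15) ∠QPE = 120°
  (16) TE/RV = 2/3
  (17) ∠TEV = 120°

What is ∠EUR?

Step 1: By the law of cosines on triangle EVR: ER² = 9² + 10² − 2·9·10·cos(120°) = 271, so ER ≈ 16.46.
Step 2: By the inverse law of cosines on triangle EUR: cos(∠EUR) = (9² + 10² − 16.46²) / (2·9·10) = -90/180 = -0.5, so ∠EUR = 120°.

Therefore, the measure of angle ∠EUR = 120°.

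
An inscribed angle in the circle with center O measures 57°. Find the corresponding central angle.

The inscribed angle theorem states that a central angle is always twice any inscribed angle that subtends the same arc.
Since the inscribed angle is 57°, the central angle = 2 × 57° = 114°.

114°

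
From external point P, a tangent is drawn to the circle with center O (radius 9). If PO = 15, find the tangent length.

tangent = √(d² - r²) = √(15² - 9²) = √(225 - 81) = √144 = 12

12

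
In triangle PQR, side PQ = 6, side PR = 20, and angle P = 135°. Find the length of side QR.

When two sides and the included angle are known, the law of cosines gives the third side.
c^2 = a^2 + b^2 - 2ab cos(C) generalizes the Pythagorean theorem to non-right triangles.
Here: QR^2 = 36 + 400 - 240*(-sqrt(2)/2) = 120*sqrt(2) + 436
QR = 2*sqrt(30*sqrt(2) + 109)

2*sqrt(30*sqrt(2) + 109)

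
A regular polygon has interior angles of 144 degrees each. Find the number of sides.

Each interior angle of a regular n-gon is (n - 2) * 180 / n.
Setting this equal to 144:
(n - 2) * 180 / n = 144
Each exterior angle = 180 - 144 = 36 degrees.
Since exterior angles sum to 360: n = 360 / 36 = 10.

10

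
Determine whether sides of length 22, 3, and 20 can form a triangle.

Yes.
The triangle inequality requires that the sum of any two sides exceeds the third.
Here 3 + 20 = 23 > 22, so the condition is met.

Yes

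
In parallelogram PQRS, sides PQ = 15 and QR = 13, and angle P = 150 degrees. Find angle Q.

Consecutive angles are supplementary: angle Q = 180 - 150 = 30 degrees.

30 degrees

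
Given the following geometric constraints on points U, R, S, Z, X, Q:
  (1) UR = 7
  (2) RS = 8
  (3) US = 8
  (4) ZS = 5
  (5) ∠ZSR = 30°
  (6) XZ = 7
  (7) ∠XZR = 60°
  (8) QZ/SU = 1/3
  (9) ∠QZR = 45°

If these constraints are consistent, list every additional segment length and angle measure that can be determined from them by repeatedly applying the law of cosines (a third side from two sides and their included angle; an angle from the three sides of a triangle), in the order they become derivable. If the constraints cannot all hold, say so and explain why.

The constraints are consistent. Derivable facts, in order:
After 1 step:
- RZ ≈ 4.44
- ∠RSU = 51.89°
- ∠RUS = 64.06°
- ∠SRU = 64.06°
After 2 steps:
- RQ ≈ 3.18
- RX ≈ 6.13
- ∠RZS = 115.74°
- ∠SRZ = 34.26°
After 3 steps:
- ∠QRZ = 36.43°
- ∠RQZ = 98.57°
- ∠RXZ = 38.82°
- ∠XRZ = 81.18°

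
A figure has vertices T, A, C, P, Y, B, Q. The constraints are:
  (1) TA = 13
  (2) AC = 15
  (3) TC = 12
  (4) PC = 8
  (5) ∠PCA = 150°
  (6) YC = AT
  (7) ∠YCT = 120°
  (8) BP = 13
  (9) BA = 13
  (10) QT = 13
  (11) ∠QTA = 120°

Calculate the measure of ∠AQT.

Step 1: By the law of cosines on triangle QTA: QA² = 13² + 13² − 2·13·13·cos(120°) = 507, so QA = 13·√3.
Step 2: By the inverse law of cosines on triangle AQT: cos(∠AQT) = ((13·√3)² + 13² − 13²) / (2·13·√3·13) = 507/585.43 = 0.866, so ∠AQT = 30°.

Therefore, the measure of angle ∠AQT = 30°.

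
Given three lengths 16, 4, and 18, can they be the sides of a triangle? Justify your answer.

Check all three triangle inequalities:
16 + 4 = 20 > 18 ✓
16 + 18 = 34 > 4 ✓
4 + 18 = 22 > 16 ✓
All conditions hold, so these sides form a valid triangle.

Yes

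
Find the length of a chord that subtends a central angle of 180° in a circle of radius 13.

Chord = 2(13) sin(90°) = 26

26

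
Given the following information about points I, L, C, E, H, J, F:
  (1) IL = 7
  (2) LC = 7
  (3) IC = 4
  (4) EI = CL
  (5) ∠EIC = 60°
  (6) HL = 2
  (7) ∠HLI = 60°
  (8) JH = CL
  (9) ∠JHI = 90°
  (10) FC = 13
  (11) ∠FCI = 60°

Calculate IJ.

From the given relations: JH = CL = 7.
Step 1: By the law of cosines on triangle HLI: HI² = 2² + 7² − 2·2·7·cos(60°) = 39, so HI = √39.
Step 2: By the law of cosines on triangle IHJ: IJ² = √39² + 7² − 2·√39·7·cos(90°) = 88, so IJ = 2·√22.

Therefore, the length of IJ = 2·√22.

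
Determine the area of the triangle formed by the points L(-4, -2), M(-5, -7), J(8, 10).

Using the Shoelace formula for a triangle:
Area = (1/2)|x0(y1 - y2) + x1(y2 - y0) + x2(y0 - y1)|
Area = (1/2)|-4(-7 - 10) + -5(10 - -2) + 8(-2 - -7)|
Area = (1/2)|68 + -60 + 40|
Area = (1/2)|48|
Area = (1/2)(48)
Area = 24

24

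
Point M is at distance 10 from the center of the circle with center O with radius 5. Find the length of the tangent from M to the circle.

The tangent, radius, and line from the external point to the center form a right triangle.
The right angle is where the tangent meets the radius.
By the Pythagorean theorem: tangent² + 5² = 10²
tangent² = 100 - 25 = 75
tangent = 5*sqrt(3)

5*sqrt(3)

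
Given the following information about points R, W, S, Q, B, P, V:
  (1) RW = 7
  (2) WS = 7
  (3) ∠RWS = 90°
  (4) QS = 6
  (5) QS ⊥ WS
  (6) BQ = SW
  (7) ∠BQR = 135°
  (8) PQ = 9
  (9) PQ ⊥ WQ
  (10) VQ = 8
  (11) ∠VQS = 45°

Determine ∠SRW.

Step 1: By the law of cosines on triangle RWS: RS² = 7² + 7² − 2·7·7·cos(90°) = 98, so RS = 7·√2.
Step 2: By the inverse law of cosines on triangle SRW: cos(∠SRW) = ((7·√2)² + 7² − 7²) / (2·7·√2·7) = 98/138.59 = 0.7071, so ∠SRW = 45°.

Therefore, the measure of angle ∠SRW = 45°.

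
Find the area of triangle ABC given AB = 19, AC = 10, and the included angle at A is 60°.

Area = (1/2)(19)(10) sin(60°) = (1/2)(19)(10)(sqrt(3)/2) = 95*sqrt(3)/2

95*sqrt(3)/2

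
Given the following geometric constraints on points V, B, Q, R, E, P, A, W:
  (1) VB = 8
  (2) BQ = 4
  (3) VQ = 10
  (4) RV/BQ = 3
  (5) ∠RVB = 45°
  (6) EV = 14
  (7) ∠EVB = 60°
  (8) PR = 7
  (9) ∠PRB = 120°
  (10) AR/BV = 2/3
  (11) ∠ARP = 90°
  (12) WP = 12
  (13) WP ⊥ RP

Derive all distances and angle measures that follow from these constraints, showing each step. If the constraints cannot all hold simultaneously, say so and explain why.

The constraints are consistent.

From the given relations:
  RV = 3·BQ = 3·4 = 12
  AR = 2/3·BV = 2/3·8 ≈ 5.33

Step 1: From BV = 8, VR = 12, and ∠BVR = 45°, by the law of cosines:
  BR² = BV² + VR² - 2·BV·VR·cos(45°) = 64 + 144 - 135.8 = 72.24
  BR ≈ 8.5

Step 2: From BV = 8, VE = 14, and ∠BVE = 60°, by the law of cosines:
  BE² = BV² + VE² - 2·BV·VE·cos(60°) = 64 + 196 - 112 = 148
  BE = 2·√37

Step 3: From RP = 7, PW = 12, and ∠RPW = 90°, by the law of cosines:
  RW² = RP² + PW² - 2·RP·PW·cos(90°) = 49 + 144 - 0 = 193
  RW = √193

Step 4: From PR = 7, RA = 5.33, and ∠PRA = 90°, by the law of cosines:
  PA² = PR² + RA² - 2·PR·RA·cos(90°) = 49 + 28.44 - 0 = 77.44
  PA ≈ 8.8

Step 5: From VB = 8, VQ = 10, BQ = 4, by the inverse law of cosines:
  cos(∠BVQ) = (VB² + VQ² - BQ²) / (2·VB·VQ)
  ∠BVQ = 22.33°

Step 6: From BQ = 4, BV = 8, QV = 10, by the inverse law of cosines:
  cos(∠QBV) = (BQ² + BV² - QV²) / (2·BQ·BV)
  ∠QBV = 108.21°

Step 7: From QB = 4, QV = 10, BV = 8, by the inverse law of cosines:
  cos(∠BQV) = (QB² + QV² - BV²) / (2·QB·QV)
  ∠BQV = 49.46°

Step 8: From BR = 8.5, RP = 7, and ∠BRP = 120°, by the law of cosines:
  BP² = BR² + RP² - 2·BR·RP·cos(120°) = 72.24 + 49 + 59.49 = 180.7
  BP ≈ 13.44

Step 9: From BE = 2·√37, BV = 8, EV = 14, by the inverse law of cosines:
  cos(∠EBV) = (BE² + BV² - EV²) / (2·BE·BV)
  ∠EBV = 85.28°

Step 10: From BR = 8.5, BV = 8, RV = 12, by the inverse law of cosines:
  cos(∠RBV) = (BR² + BV² - RV²) / (2·BR·BV)
  ∠RBV = 93.27°

Step 11: From RB = 8.5, RV = 12, BV = 8, by the inverse law of cosines:
  cos(∠BRV) = (RB² + RV² - BV²) / (2·RB·RV)
  ∠BRV = 41.73°

Step 12: From RP = 7, RW = √193, PW = 12, by the inverse law of cosines:
  cos(∠PRW) = (RP² + RW² - PW²) / (2·RP·RW)
  ∠PRW = 59.74°

Step 13: From EB = 2·√37, EV = 14, BV = 8, by the inverse law of cosines:
  cos(∠BEV) = (EB² + EV² - BV²) / (2·EB·EV)
  ∠BEV = 34.72°

Step 14: From PA = 8.8, PR = 7, AR = 5.33, by the inverse law of cosines:
  cos(∠APR) = (PA² + PR² - AR²) / (2·PA·PR)
  ∠APR = 37.3°

Step 15: From AP = 8.8, AR = 5.33, PR = 7, by the inverse law of cosines:
  cos(∠PAR) = (AP² + AR² - PR²) / (2·AP·AR)
  ∠PAR = 52.7°

Step 16: From WP = 12, WR = √193, PR = 7, by the inverse law of cosines:
  cos(∠PWR) = (WP² + WR² - PR²) / (2·WP·WR)
  ∠PWR = 30.26°

Step 17: From BP = 13.44, BR = 8.5, PR = 7, by the inverse law of cosines:
  cos(∠PBR) = (BP² + BR² - PR²) / (2·BP·BR)
  ∠PBR = 26.8°

Step 18: From PB = 13.44, PR = 7, BR = 8.5, by the inverse law of cosines:
  cos(∠BPR) = (PB² + PR² - BR²) / (2·PB·PR)
  ∠BPR = 33.2°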